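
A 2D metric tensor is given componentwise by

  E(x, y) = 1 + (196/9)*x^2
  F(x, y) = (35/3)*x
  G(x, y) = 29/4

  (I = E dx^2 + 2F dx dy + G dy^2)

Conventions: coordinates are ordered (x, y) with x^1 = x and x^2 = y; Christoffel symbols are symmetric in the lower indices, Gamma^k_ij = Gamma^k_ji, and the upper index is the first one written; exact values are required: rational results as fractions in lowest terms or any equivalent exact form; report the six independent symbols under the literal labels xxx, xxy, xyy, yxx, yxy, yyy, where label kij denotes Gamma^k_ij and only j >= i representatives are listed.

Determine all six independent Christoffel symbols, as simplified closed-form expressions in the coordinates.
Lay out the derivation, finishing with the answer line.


E = 1 + (196/9)*x^2; F = (35/3)*x; G = 29/4
Gamma^k_ij = (1/2) g^{kl} (d_i g_jl + d_j g_il - d_l g_ij), with g^inv = (1/(EG-F^2)) [[G, -F], [-F, E]]
first partials: E_x = (392/9)*x, E_y = 0, F_x = 35/3, F_y = 0, G_x = 0, G_y = 0
D = EG - F^2 = 29/4 + (196/9)*x^2
expanded: Gamma^x_xx = (G E_x - 2F F_x + F E_y)/(2D), Gamma^x_xy = (G E_y - F G_x)/(2D), Gamma^x_yy = (2G F_y - G G_x - F G_y)/(2D), Gamma^y_xx = (2E F_x - E E_y - F E_x)/(2D), Gamma^y_xy = (E G_x - F E_y)/(2D), Gamma^y_yy = (E G_y - 2F F_y + F G_x)/(2D); substitute and cancel common factors

Answer: Gamma_xxx = 784*x/(784*x^2 + 261), Gamma_xxy = 0, Gamma_xyy = 0, Gamma_yxx = 420/(784*x^2 + 261), Gamma_yxy = 0, Gamma_yyy = 0


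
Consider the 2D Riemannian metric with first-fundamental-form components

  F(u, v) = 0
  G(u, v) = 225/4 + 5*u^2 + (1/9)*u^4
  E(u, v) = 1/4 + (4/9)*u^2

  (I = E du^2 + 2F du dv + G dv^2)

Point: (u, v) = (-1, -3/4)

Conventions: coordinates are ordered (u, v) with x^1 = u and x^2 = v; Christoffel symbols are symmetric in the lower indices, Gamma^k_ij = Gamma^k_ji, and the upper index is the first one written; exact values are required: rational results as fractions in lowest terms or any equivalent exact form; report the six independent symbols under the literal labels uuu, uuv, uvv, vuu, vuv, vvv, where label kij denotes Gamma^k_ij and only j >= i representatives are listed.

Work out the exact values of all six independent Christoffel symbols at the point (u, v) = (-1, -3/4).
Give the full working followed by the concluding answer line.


E = 25/36, F = 0, G = 2209/36 at the point
E_u = -8/9, E_v = 0, F_u = 0, F_v = 0, G_u = -94/9, G_v = 0
EG - F^2 = 55225/1296;  g^inv = (1296/55225) * [[2209/36, 0], [0, 25/36]]
first-kind symbols [ij,l] = (1/2)(d_i g_jl + d_j g_il - d_l g_ij): [uu,u] = E_u/2 = -4/9, [uu,v] = F_u - E_v/2 = 0, [uv,u] = E_v/2 = 0, [uv,v] = G_u/2 = -47/9, [vv,u] = F_v - G_u/2 = 47/9, [vv,v] = G_v/2 = 0
Gamma^u_ij = (G*[ij,u] - F*[ij,v])/(EG - F^2), Gamma^v_ij = (E*[ij,v] - F*[ij,u])/(EG - F^2)

Answer: Gamma_uuu = -16/25, Gamma_uuv = 0, Gamma_uvv = 188/25, Gamma_vuu = 0, Gamma_vuv = -4/47, Gamma_vvv = 0


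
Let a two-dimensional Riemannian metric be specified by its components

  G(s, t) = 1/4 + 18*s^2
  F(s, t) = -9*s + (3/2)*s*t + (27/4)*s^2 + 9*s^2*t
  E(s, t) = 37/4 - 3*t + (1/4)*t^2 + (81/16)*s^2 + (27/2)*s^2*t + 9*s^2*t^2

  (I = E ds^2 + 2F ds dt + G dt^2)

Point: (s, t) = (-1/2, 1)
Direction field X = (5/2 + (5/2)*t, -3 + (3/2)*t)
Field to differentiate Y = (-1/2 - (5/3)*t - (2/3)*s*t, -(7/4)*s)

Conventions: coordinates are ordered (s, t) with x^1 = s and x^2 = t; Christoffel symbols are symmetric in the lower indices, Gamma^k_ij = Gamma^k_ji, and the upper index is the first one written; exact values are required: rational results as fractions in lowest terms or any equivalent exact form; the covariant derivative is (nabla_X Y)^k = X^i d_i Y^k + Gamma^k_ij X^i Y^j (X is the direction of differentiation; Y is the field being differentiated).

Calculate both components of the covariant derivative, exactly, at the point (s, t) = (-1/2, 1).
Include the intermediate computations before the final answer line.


E = 857/64, F = 123/16, G = 19/4 at the point
E_s = -441/16, E_t = 43/8, F_s = -93/4, F_t = 3/2, G_s = -18, G_t = 0
EG - F^2 = 577/128;  g^inv = (128/577) * [[19/4, -123/16], [-123/16, 857/64]]
first-kind symbols [ij,l] = (1/2)(d_i g_jl + d_j g_il - d_l g_ij): [ss,s] = E_s/2 = -441/32, [ss,t] = F_s - E_t/2 = -415/16, [st,s] = E_t/2 = 43/16, [st,t] = G_s/2 = -9, [tt,s] = F_t - G_s/2 = 21/2, [tt,t] = G_t/2 = 0
Gamma^s_ij = (G*[ij,s] - F*[ij,t])/(EG - F^2), Gamma^t_ij = (E*[ij,t] - F*[ij,s])/(EG - F^2)
Gamma_sss = 34287/1154, Gamma_sst = 10490/577, Gamma_stt = 6384/577, Gamma_tss = -247169/4616, Gamma_tst = -36141/1154, Gamma_ttt = -10332/577
X = (5, -3/2), Y = (-11/6, 7/8) at the point

Answer: (nabla_X Y)^s = -549335/3462, (nabla_X Y)^t = 977845/3462


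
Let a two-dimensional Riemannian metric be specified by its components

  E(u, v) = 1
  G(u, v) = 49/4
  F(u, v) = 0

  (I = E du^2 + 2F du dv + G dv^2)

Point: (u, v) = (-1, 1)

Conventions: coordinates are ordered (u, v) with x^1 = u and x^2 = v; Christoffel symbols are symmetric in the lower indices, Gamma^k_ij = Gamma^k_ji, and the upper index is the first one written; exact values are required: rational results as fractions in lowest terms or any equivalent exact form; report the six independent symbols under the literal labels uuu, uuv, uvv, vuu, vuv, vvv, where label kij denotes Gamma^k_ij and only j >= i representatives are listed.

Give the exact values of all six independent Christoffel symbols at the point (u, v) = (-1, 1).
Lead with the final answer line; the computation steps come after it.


Answer: Gamma_uuu = 0, Gamma_uuv = 0, Gamma_uvv = 0, Gamma_vuu = 0, Gamma_vuv = 0, Gamma_vvv = 0

E = 1, F = 0, G = 49/4 at the point
E_u = 0, E_v = 0, F_u = 0, F_v = 0, G_u = 0, G_v = 0
EG - F^2 = 49/4;  g^inv = (4/49) * [[49/4, 0], [0, 1]]
first-kind symbols [ij,l] = (1/2)(d_i g_jl + d_j g_il - d_l g_ij): [uu,u] = E_u/2 = 0, [uu,v] = F_u - E_v/2 = 0, [uv,u] = E_v/2 = 0, [uv,v] = G_u/2 = 0, [vv,u] = F_v - G_u/2 = 0, [vv,v] = G_v/2 = 0
Gamma^u_ij = (G*[ij,u] - F*[ij,v])/(EG - F^2), Gamma^v_ij = (E*[ij,v] - F*[ij,u])/(EG - F^2)


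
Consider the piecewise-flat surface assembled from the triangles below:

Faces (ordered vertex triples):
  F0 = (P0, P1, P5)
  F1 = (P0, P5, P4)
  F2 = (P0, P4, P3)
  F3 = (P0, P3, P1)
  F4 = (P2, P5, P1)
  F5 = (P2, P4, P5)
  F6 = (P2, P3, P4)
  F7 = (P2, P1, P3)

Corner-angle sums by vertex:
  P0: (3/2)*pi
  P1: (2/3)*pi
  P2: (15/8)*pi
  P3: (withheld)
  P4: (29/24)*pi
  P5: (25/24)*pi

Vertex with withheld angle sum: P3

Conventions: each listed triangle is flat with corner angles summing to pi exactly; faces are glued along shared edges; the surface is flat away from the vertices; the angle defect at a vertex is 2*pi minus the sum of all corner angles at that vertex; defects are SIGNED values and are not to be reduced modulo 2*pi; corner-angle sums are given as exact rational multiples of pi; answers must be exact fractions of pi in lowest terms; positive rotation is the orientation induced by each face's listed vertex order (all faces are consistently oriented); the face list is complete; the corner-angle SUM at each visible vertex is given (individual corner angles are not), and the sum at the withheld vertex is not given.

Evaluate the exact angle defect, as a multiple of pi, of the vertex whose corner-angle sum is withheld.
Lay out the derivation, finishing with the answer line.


V = 6, E = 12, F = 8; chi = V - E + F = 2
Gauss-Bonnet: total defect = 2*pi*chi = 4*pi; visible defects sum to (89/24)*pi

Answer: defect(P3) = (7/24)*pi


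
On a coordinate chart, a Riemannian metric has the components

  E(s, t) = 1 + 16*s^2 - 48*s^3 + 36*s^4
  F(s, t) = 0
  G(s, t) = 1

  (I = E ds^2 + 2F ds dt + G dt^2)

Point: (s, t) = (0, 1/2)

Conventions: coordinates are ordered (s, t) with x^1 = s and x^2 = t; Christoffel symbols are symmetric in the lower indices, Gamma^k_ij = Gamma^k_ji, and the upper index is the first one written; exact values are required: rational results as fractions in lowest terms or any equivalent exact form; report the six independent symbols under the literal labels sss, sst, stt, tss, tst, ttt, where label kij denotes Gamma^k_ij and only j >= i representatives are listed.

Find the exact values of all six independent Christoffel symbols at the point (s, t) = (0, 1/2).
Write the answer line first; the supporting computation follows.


Answer: Gamma_sss = 0, Gamma_sst = 0, Gamma_stt = 0, Gamma_tss = 0, Gamma_tst = 0, Gamma_ttt = 0

E = 1, F = 0, G = 1 at the point
E_s = 0, E_t = 0, F_s = 0, F_t = 0, G_s = 0, G_t = 0
EG - F^2 = 1;  g^inv = (1) * [[1, 0], [0, 1]]
first-kind symbols [ij,l] = (1/2)(d_i g_jl + d_j g_il - d_l g_ij): [ss,s] = E_s/2 = 0, [ss,t] = F_s - E_t/2 = 0, [st,s] = E_t/2 = 0, [st,t] = G_s/2 = 0, [tt,s] = F_t - G_s/2 = 0, [tt,t] = G_t/2 = 0
Gamma^s_ij = (G*[ij,s] - F*[ij,t])/(EG - F^2), Gamma^t_ij = (E*[ij,t] - F*[ij,s])/(EG - F^2)


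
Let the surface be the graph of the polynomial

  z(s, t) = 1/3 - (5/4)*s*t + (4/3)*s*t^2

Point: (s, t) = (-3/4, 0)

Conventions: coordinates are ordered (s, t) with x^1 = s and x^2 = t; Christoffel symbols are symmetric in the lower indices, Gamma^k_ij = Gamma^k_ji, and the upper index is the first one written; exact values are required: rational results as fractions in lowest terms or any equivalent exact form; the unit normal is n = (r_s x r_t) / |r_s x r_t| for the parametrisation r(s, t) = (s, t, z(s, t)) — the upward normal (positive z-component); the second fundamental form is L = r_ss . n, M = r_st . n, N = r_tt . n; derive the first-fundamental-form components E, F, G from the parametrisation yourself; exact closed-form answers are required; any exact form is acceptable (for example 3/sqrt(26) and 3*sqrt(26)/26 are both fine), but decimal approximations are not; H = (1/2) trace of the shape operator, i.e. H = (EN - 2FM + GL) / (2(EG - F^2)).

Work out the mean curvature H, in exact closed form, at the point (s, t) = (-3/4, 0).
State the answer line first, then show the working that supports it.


Answer: H = -4096*sqrt(481)/231361

z_s = 0, z_t = 15/16, z_ss = 0, z_st = -5/4, z_tt = -2
E = 1, F = 0, G = 481/256; answer radicand W^2 = 481/256
unnormalised second-form numerators: l = 0, m = -5/4, n = -2; L = l/sqrt(481/256), and similarly M = m/sqrt(W^2), N = n/sqrt(W^2)
H = (E*n - 2*F*m + G*l) / (2*(EG - F^2)*sqrt(W^2)); E*n - 2*F*m + G*l = -2, EG - F^2 = 481/256, so H = (-256/481)/sqrt(481/256)


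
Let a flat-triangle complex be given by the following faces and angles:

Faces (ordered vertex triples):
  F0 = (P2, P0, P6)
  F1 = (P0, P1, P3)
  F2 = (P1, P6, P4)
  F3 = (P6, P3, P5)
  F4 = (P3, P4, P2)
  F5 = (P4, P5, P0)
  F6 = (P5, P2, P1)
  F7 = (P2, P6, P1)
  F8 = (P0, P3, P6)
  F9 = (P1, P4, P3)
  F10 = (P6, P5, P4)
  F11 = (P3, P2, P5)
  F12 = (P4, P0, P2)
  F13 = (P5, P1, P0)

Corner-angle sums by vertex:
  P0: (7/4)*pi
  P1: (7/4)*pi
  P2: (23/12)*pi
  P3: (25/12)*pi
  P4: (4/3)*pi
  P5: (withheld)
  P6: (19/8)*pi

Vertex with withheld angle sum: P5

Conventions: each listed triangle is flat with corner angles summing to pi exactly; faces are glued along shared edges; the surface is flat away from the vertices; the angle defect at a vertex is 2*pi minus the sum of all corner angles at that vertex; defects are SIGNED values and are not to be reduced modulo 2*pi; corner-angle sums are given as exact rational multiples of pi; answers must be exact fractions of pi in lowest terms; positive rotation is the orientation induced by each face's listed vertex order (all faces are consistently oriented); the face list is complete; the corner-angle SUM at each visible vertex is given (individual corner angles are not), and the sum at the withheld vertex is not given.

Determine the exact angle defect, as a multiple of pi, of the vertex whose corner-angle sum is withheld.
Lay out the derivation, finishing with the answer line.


V = 7, E = 21, F = 14; chi = V - E + F = 0
Gauss-Bonnet: total defect = 2*pi*chi = 0; visible defects sum to (19/24)*pi

Answer: defect(P5) = (-19/24)*pi


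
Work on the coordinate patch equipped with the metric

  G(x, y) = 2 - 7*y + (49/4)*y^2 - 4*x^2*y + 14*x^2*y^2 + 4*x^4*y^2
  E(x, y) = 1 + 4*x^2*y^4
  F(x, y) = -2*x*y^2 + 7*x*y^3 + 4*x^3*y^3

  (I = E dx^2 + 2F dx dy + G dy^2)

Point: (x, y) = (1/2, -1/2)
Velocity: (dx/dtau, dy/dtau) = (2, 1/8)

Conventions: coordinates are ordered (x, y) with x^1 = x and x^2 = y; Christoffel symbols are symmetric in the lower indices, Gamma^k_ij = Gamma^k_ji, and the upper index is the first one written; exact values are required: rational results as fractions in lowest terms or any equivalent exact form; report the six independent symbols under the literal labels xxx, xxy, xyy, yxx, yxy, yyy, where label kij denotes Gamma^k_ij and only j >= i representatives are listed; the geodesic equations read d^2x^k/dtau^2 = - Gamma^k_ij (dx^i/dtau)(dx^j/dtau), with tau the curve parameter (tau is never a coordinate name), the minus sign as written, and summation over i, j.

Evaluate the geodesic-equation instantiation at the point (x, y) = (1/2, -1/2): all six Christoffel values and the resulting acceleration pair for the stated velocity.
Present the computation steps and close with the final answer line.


E = 17/16, F = -3/4, G = 10 at the point
E_x = 1/4, E_y = -1/2, F_x = -7/4, F_y = 4, G_x = 6, G_y = -24
EG - F^2 = 161/16;  g^inv = (16/161) * [[10, 3/4], [3/4, 17/16]]
first-kind symbols [ij,l] = (1/2)(d_i g_jl + d_j g_il - d_l g_ij): [xx,x] = E_x/2 = 1/8, [xx,y] = F_x - E_y/2 = -3/2, [xy,x] = E_y/2 = -1/4, [xy,y] = G_x/2 = 3, [yy,x] = F_y - G_x/2 = 1, [yy,y] = G_y/2 = -12
Gamma^x_ij = (G*[ij,x] - F*[ij,y])/(EG - F^2), Gamma^y_ij = (E*[ij,y] - F*[ij,x])/(EG - F^2)
Gamma_xxx = 2/161, Gamma_xxy = -4/161, Gamma_xyy = 16/161, Gamma_yxx = -24/161, Gamma_yxy = 48/161, Gamma_yyy = -192/161
d^2x/dtau^2 = -(Gamma_xxx*(2)^2 + 2*Gamma_xxy*(2)*(1/8) + Gamma_xyy*(1/8)^2) = -25/644
d^2y/dtau^2 = -(Gamma_yxx*(2)^2 + 2*Gamma_yxy*(2)*(1/8) + Gamma_yyy*(1/8)^2) = 75/161

Answer: Gamma_xxx = 2/161, Gamma_xxy = -4/161, Gamma_xyy = 16/161, Gamma_yxx = -24/161, Gamma_yxy = 48/161, Gamma_yyy = -192/161; accelerations (d^2x/dtau^2, d^2y/dtau^2) = (-25/644, 75/161)


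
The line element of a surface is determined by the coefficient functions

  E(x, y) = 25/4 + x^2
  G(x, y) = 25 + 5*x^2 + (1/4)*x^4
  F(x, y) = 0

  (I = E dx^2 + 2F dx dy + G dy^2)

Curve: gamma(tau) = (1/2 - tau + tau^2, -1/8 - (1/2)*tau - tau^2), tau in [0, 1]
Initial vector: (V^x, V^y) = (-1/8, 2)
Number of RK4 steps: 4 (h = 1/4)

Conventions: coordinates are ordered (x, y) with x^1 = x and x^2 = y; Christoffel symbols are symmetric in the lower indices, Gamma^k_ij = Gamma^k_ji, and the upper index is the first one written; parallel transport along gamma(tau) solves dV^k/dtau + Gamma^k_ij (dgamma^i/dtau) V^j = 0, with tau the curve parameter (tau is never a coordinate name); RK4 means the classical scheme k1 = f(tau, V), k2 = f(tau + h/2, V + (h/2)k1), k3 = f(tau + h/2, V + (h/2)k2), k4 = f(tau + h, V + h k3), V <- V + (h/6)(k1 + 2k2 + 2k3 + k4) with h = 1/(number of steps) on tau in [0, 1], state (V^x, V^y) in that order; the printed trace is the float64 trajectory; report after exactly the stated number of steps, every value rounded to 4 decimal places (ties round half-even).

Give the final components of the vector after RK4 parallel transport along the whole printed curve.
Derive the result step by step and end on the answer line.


gamma'(tau) = (-1 + 2*tau, -1/2 - 2*tau); f(tau, V)^k = -Gamma^k_ij(gamma(tau)) gamma'^i(tau) V^j; h = 1/4; intermediate values shown to 6 dp
curve data and Christoffel symbols at the stage parameters:
  tau = 0.000000: gamma = (0.500000, -0.125000), gamma' = (-1.000000, -0.500000); Gamma_xxx = 0.076923, Gamma_xxy = 0.000000, Gamma_xyy = -0.394231, Gamma_yxx = 0.000000, Gamma_yxy = 0.097561, Gamma_yyy = 0.000000
  tau = 0.125000: gamma = (0.390625, -0.203125), gamma' = (-0.750000, -0.750000); Gamma_xxx = 0.061010, Gamma_xxy = 0.000000, Gamma_xyy = -0.309707, Gamma_yxx = 0.000000, Gamma_yxy = 0.076951, Gamma_yyy = 0.000000
  tau = 0.250000: gamma = (0.312500, -0.312500), gamma' = (-0.500000, -1.000000); Gamma_xxx = 0.049231, Gamma_xxy = 0.000000, Gamma_xyy = -0.248558, Gamma_yxx = 0.000000, Gamma_yxy = 0.061896, Gamma_yyy = 0.000000
  tau = 0.375000: gamma = (0.265625, -0.453125), gamma' = (-0.250000, -1.250000); Gamma_xxx = 0.042026, Gamma_xxy = 0.000000, Gamma_xyy = -0.211610, Gamma_yxx = 0.000000, Gamma_yxy = 0.052753, Gamma_yyy = 0.000000
  tau = 0.500000: gamma = (0.250000, -0.625000), gamma' = (0.000000, -1.500000); Gamma_xxx = 0.039604, Gamma_xxy = 0.000000, Gamma_xyy = -0.199257, Gamma_yxx = 0.000000, Gamma_yxy = 0.049689, Gamma_yyy = 0.000000
  tau = 0.625000: gamma = (0.265625, -0.828125), gamma' = (0.250000, -1.750000); Gamma_xxx = 0.042026, Gamma_xxy = 0.000000, Gamma_xyy = -0.211610, Gamma_yxx = 0.000000, Gamma_yxy = 0.052753, Gamma_yyy = 0.000000
  tau = 0.750000: gamma = (0.312500, -1.062500), gamma' = (0.500000, -2.000000); Gamma_xxx = 0.049231, Gamma_xxy = 0.000000, Gamma_xyy = -0.248558, Gamma_yxx = 0.000000, Gamma_yxy = 0.061896, Gamma_yyy = 0.000000
  tau = 0.875000: gamma = (0.390625, -1.328125), gamma' = (0.750000, -2.250000); Gamma_xxx = 0.061010, Gamma_xxy = 0.000000, Gamma_xyy = -0.309707, Gamma_yxx = 0.000000, Gamma_yxy = 0.076951, Gamma_yyy = 0.000000
  tau = 1.000000: gamma = (0.500000, -1.625000), gamma' = (1.000000, -2.500000); Gamma_xxx = 0.076923, Gamma_xxy = 0.000000, Gamma_xyy = -0.394231, Gamma_yxx = 0.000000, Gamma_yxy = 0.097561, Gamma_yyy = 0.000000
step 0: V^x = -0.1250, V^y = 2.0000
step 1: k1 = (-0.403846, 0.189024), k2 = (-0.478079, 0.106662), k3 = (-0.476112, 0.105533), k4 = (-0.509680, 0.047608); V <- V + (h/6)(k1 + 2k2 + 2k3 + k4): V^x = -0.2426, V^y = 2.0275
step 2: k1 = (-0.509932, 0.047733), k2 = (-0.541108, 0.006619), k3 = (-0.539790, 0.006294), k4 = (-0.606475, -0.028139); V <- V + (h/6)(k1 + 2k2 + 2k3 + k4): V^x = -0.3792, V^y = 2.0294
step 3: k1 = (-0.606570, -0.028261), k2 = (-0.745448, -0.068722), k3 = (-0.743393, -0.070258), k4 = (-0.986224, -0.132207); V <- V + (h/6)(k1 + 2k2 + 2k3 + k4): V^x = -0.5696, V^y = 2.0112
step 4: k1 = (-0.985761, -0.132754), k2 = (-1.358198, -0.235069), k3 = (-1.347156, -0.242391), k4 = (-1.852714, -0.411372); V <- V + (h/6)(k1 + 2k2 + 2k3 + k4): V^x = -0.9133, V^y = 1.9487

Answer: V^x = -0.9133, V^y = 1.9487


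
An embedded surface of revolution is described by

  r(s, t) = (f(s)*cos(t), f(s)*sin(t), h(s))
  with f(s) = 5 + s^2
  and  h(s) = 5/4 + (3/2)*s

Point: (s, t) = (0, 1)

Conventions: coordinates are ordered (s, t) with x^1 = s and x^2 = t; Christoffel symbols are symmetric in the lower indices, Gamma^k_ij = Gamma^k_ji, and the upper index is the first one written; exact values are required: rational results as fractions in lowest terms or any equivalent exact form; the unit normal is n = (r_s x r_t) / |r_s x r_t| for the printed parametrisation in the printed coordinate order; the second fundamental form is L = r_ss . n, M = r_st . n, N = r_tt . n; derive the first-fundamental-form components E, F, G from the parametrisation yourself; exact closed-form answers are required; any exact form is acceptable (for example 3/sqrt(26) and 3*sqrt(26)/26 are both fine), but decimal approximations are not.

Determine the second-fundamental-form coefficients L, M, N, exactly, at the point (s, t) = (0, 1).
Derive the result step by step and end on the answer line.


f = 5, f' = 0, f'' = 2, h' = 3/2, h'' = 0
E = 9/4, F = 0, G = 25; answer radicand W^2 = 9/4
unnormalised second-form numerators: l = -3, m = 0, n = 15/2; L = l/sqrt(9/4), and similarly M = m/sqrt(W^2), N = n/sqrt(W^2)

Answer: L = -2, M = 0, N = 5


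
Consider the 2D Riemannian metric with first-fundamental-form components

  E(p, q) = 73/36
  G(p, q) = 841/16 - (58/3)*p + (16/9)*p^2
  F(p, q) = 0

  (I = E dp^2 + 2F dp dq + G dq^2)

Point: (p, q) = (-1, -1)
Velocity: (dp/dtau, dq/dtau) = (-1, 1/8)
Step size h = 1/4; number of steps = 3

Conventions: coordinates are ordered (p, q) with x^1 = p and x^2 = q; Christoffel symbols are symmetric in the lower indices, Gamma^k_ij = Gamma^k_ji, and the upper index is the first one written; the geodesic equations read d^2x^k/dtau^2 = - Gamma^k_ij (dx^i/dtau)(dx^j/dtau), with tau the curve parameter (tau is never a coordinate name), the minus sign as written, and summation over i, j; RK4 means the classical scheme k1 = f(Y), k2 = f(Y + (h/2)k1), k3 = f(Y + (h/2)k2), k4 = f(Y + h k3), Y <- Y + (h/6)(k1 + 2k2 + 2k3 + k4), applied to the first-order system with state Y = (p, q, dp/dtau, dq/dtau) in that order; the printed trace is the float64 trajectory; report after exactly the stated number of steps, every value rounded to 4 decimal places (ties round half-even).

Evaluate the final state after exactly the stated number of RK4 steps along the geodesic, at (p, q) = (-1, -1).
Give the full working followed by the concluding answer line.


f(Y) = (dp/dtau, dq/dtau, -Gamma^p_ij Y'^i Y'^j, -Gamma^q_ij Y'^i Y'^j) with the Gammas evaluated at the stage position; h = 0.250000; intermediate values shown to 6 dp
step 0: p = -1.0000, q = -1.0000, dp/dtau = -1.0000, dq/dtau = 0.1250
step 1:
  k1: at (p, q) = (-1.000000, -1.000000), (dp/dtau, dq/dtau) = (-1.000000, 0.125000); Gamma_ppp = 0.000000, Gamma_ppq = 0.000000, Gamma_pqq = 5.643836, Gamma_qpp = 0.000000, Gamma_qpq = -0.155340, Gamma_qqq = 0.000000; k1 = (-1.000000, 0.125000, -0.088185, -0.038835)
  k2: at (p, q) = (-1.125000, -0.984375), (dp/dtau, dq/dtau) = (-1.011023, 0.120146); Gamma_ppp = 0.000000, Gamma_ppq = 0.000000, Gamma_pqq = 5.753425, Gamma_qpp = 0.000000, Gamma_qpq = -0.152381, Gamma_qqq = 0.000000; k2 = (-1.011023, 0.120146, -0.083051, -0.037019)
  k3: at (p, q) = (-1.126378, -0.984982), (dp/dtau, dq/dtau) = (-1.010381, 0.120373); Gamma_ppp = 0.000000, Gamma_ppq = 0.000000, Gamma_pqq = 5.754633, Gamma_qpp = 0.000000, Gamma_qpq = -0.152349, Gamma_qqq = 0.000000; k3 = (-1.010381, 0.120373, -0.083382, -0.037058)
  k4: at (p, q) = (-1.252595, -0.969907), (dp/dtau, dq/dtau) = (-1.020846, 0.115735); Gamma_ppp = 0.000000, Gamma_ppq = 0.000000, Gamma_pqq = 5.865289, Gamma_qpp = 0.000000, Gamma_qpq = -0.149475, Gamma_qqq = 0.000000; k4 = (-1.020846, 0.115735, -0.078564, -0.035320)
  Y <- Y + (h/6)(k1 + 2k2 + 2k3 + k4): p = -1.2527, q = -0.9699, dp/dtau = -1.0208, dq/dtau = 0.1157
step 2:
  k1: at (p, q) = (-1.252652, -0.969926), (dp/dtau, dq/dtau) = (-1.020817, 0.115737); Gamma_ppp = 0.000000, Gamma_ppq = 0.000000, Gamma_pqq = 5.865339, Gamma_qpp = 0.000000, Gamma_qpq = -0.149473, Gamma_qqq = 0.000000; k1 = (-1.020817, 0.115737, -0.078567, -0.035319)
  k2: at (p, q) = (-1.380254, -0.955459), (dp/dtau, dq/dtau) = (-1.030638, 0.111322); Gamma_ppp = 0.000000, Gamma_ppq = 0.000000, Gamma_pqq = 5.977209, Gamma_qpp = 0.000000, Gamma_qpq = -0.146676, Gamma_qqq = 0.000000; k2 = (-1.030638, 0.111322, -0.074073, -0.033657)
  k3: at (p, q) = (-1.381482, -0.956011), (dp/dtau, dq/dtau) = (-1.030076, 0.111530); Gamma_ppp = 0.000000, Gamma_ppq = 0.000000, Gamma_pqq = 5.978286, Gamma_qpp = 0.000000, Gamma_qpq = -0.146649, Gamma_qqq = 0.000000; k3 = (-1.030076, 0.111530, -0.074363, -0.033695)
  k4: at (p, q) = (-1.510171, -0.942044), (dp/dtau, dq/dtau) = (-1.039408, 0.107313); Gamma_ppp = 0.000000, Gamma_ppq = 0.000000, Gamma_pqq = 6.091109, Gamma_qpp = 0.000000, Gamma_qpq = -0.143933, Gamma_qqq = 0.000000; k4 = (-1.039408, 0.107313, -0.070146, -0.032109)
  Y <- Y + (h/6)(k1 + 2k2 + 2k3 + k4): p = -1.5102, q = -0.9421, dp/dtau = -1.0394, dq/dtau = 0.1073
step 3:
  k1: at (p, q) = (-1.510221, -0.942061), (dp/dtau, dq/dtau) = (-1.039383, 0.107315); Gamma_ppp = 0.000000, Gamma_ppq = 0.000000, Gamma_pqq = 6.091153, Gamma_qpp = 0.000000, Gamma_qpq = -0.143932, Gamma_qqq = 0.000000; k1 = (-1.039383, 0.107315, -0.070149, -0.032109)
  k2: at (p, q) = (-1.640144, -0.928647), (dp/dtau, dq/dtau) = (-1.048152, 0.103301); Gamma_ppp = 0.000000, Gamma_ppq = 0.000000, Gamma_pqq = 6.205058, Gamma_qpp = 0.000000, Gamma_qpq = -0.141290, Gamma_qqq = 0.000000; k2 = (-1.048152, 0.103301, -0.066215, -0.030596)
  k3: at (p, q) = (-1.641240, -0.929149), (dp/dtau, dq/dtau) = (-1.047660, 0.103490); Gamma_ppp = 0.000000, Gamma_ppq = 0.000000, Gamma_pqq = 6.206019, Gamma_qpp = 0.000000, Gamma_qpq = -0.141268, Gamma_qqq = 0.000000; k3 = (-1.047660, 0.103490, -0.066468, -0.030633)
  k4: at (p, q) = (-1.772136, -0.916189), (dp/dtau, dq/dtau) = (-1.056000, 0.099657); Gamma_ppp = 0.000000, Gamma_ppq = 0.000000, Gamma_pqq = 6.320777, Gamma_qpp = 0.000000, Gamma_qpq = -0.138703, Gamma_qqq = 0.000000; k4 = (-1.056000, 0.099657, -0.062774, -0.029194)
  Y <- Y + (h/6)(k1 + 2k2 + 2k3 + k4): p = -1.7722, q = -0.9162, dp/dtau = -1.0560, dq/dtau = 0.0997

Answer: p = -1.7722, q = -0.9162, dp/dtau = -1.0560, dq/dtau = 0.0997


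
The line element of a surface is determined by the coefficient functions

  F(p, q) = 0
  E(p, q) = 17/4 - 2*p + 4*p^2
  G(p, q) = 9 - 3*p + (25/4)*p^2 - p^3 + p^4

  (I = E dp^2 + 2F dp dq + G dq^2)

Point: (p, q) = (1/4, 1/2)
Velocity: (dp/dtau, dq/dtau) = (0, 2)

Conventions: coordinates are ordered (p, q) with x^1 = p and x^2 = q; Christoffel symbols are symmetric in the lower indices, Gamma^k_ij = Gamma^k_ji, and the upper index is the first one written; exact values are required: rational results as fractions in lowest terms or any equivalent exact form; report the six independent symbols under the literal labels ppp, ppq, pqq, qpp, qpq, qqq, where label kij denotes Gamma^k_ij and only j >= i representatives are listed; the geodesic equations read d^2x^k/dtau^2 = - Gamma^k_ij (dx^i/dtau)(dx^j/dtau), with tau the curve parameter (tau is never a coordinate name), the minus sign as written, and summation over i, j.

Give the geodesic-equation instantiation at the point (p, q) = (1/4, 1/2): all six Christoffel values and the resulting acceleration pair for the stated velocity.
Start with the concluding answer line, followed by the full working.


Answer: Gamma_ppp = 0, Gamma_ppq = 0, Gamma_pqq = 0, Gamma_qpp = 0, Gamma_qpq = 0, Gamma_qqq = 0; accelerations (d^2p/dtau^2, d^2q/dtau^2) = (0, 0)

E = 4, F = 0, G = 2209/256 at the point
E_p = 0, E_q = 0, F_p = 0, F_q = 0, G_p = 0, G_q = 0
EG - F^2 = 2209/64;  g^inv = (64/2209) * [[2209/256, 0], [0, 4]]
first-kind symbols [ij,l] = (1/2)(d_i g_jl + d_j g_il - d_l g_ij): [pp,p] = E_p/2 = 0, [pp,q] = F_p - E_q/2 = 0, [pq,p] = E_q/2 = 0, [pq,q] = G_p/2 = 0, [qq,p] = F_q - G_p/2 = 0, [qq,q] = G_q/2 = 0
Gamma^p_ij = (G*[ij,p] - F*[ij,q])/(EG - F^2), Gamma^q_ij = (E*[ij,q] - F*[ij,p])/(EG - F^2)
Gamma_ppp = 0, Gamma_ppq = 0, Gamma_pqq = 0, Gamma_qpp = 0, Gamma_qpq = 0, Gamma_qqq = 0
d^2p/dtau^2 = -(Gamma_ppp*(0)^2 + 2*Gamma_ppq*(0)*(2) + Gamma_pqq*(2)^2) = 0
d^2q/dtau^2 = -(Gamma_qpp*(0)^2 + 2*Gamma_qpq*(0)*(2) + Gamma_qqq*(2)^2) = 0


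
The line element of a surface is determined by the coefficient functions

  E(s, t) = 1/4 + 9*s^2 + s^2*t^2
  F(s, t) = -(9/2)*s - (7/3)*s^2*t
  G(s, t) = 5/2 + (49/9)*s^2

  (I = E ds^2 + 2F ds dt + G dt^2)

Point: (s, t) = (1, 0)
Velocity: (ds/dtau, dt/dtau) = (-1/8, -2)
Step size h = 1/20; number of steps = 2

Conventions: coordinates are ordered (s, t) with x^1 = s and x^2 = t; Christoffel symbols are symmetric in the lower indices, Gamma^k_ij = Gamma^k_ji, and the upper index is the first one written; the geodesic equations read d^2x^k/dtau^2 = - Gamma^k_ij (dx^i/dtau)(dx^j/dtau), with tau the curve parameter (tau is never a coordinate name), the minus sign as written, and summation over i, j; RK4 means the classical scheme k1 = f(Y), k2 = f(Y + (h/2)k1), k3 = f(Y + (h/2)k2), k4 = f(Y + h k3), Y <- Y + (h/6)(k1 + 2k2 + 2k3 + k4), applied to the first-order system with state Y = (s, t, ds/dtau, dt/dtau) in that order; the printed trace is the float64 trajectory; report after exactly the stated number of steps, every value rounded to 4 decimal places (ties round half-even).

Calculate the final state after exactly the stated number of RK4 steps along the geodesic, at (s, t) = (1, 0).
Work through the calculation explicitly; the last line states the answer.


f(Y) = (ds/dtau, dt/dtau, -Gamma^s_ij Y'^i Y'^j, -Gamma^t_ij Y'^i Y'^j) with the Gammas evaluated at the stage position; h = 0.050000; intermediate values shown to 6 dp
step 0: s = 1.0000, t = 0.0000, ds/dtau = -0.1250, dt/dtau = -2.0000
step 1:
  k1: at (s, t) = (1.000000, 0.000000), (ds/dtau, dt/dtau) = (-0.125000, -2.000000); Gamma_sss = 0.962692, Gamma_sst = 0.460214, Gamma_stt = -1.160681, Gamma_tss = -0.021132, Gamma_tst = 0.945995, Gamma_ttt = -0.657448; k1 = (-0.125000, -2.000000, 4.397574, 2.157126)
  k2: at (s, t) = (0.996875, -0.050000), (ds/dtau, dt/dtau) = (-0.015061, -1.946072); Gamma_sss = 0.979678, Gamma_sst = 0.434756, Gamma_stt = -1.142138, Gamma_tss = 0.008026, Gamma_tst = 0.926281, Gamma_ttt = -0.630954; k2 = (-0.015061, -1.946072, 4.299794, 2.335248)
  k3: at (s, t) = (0.999623, -0.048652), (ds/dtau, dt/dtau) = (-0.017505, -1.941619); Gamma_sss = 0.976845, Gamma_sst = 0.433288, Gamma_stt = -1.139186, Gamma_tss = 0.007419, Gamma_tst = 0.924683, Gamma_ttt = -0.629089; k3 = (-0.017505, -1.941619, 4.264845, 2.308732)
  k4: at (s, t) = (0.999125, -0.097081), (ds/dtau, dt/dtau) = (0.088242, -1.884563); Gamma_sss = 0.989894, Gamma_sst = 0.407475, Gamma_stt = -1.118488, Gamma_tss = 0.034826, Gamma_tst = 0.904807, Gamma_ttt = -0.601880; k4 = (0.088242, -1.884563, 4.100214, 2.438289)
  Y <- Y + (h/6)(k1 + 2k2 + 2k3 + k4): s = 0.9992, t = -0.0972, ds/dtau = 0.0886, dt/dtau = -1.8843
step 2:
  k1: at (s, t) = (0.999151, -0.097166), (ds/dtau, dt/dtau) = (0.088559, -1.884305); Gamma_sss = 0.989891, Gamma_sst = 0.407409, Gamma_stt = -1.118418, Gamma_tss = 0.034875, Gamma_tst = 0.904752, Gamma_ttt = -0.601808; k1 = (0.088559, -1.884305, 4.099268, 2.438465)
  k2: at (s, t) = (1.001365, -0.144274), (ds/dtau, dt/dtau) = (0.191041, -1.823344); Gamma_sss = 0.999011, Gamma_sst = 0.381130, Gamma_stt = -1.095521, Gamma_tss = 0.060724, Gamma_tst = 0.884579, Gamma_ttt = -0.573764; k2 = (0.191041, -1.823344, 3.871208, 2.521565)
  k3: at (s, t) = (1.003927, -0.142750), (ds/dtau, dt/dtau) = (0.185339, -1.821266); Gamma_sss = 0.996282, Gamma_sst = 0.380033, Gamma_stt = -1.093088, Gamma_tss = 0.059980, Gamma_tst = 0.883292, Gamma_ttt = -0.572317; k3 = (0.185339, -1.821266, 3.848122, 2.492633)
  k4: at (s, t) = (1.008418, -0.188230), (ds/dtau, dt/dtau) = (0.280965, -1.759674); Gamma_sss = 1.001850, Gamma_sst = 0.353972, Gamma_stt = -1.069019, Gamma_tss = 0.084120, Gamma_tst = 0.863370, Gamma_ttt = -0.544221; k4 = (0.280965, -1.759674, 3.581089, 2.532224)
  Y <- Y + (h/6)(k1 + 2k2 + 2k3 + k4): s = 1.0085, t = -0.1883, ds/dtau = 0.2812, dt/dtau = -1.7593

Answer: s = 1.0085, t = -0.1883, ds/dtau = 0.2812, dt/dtau = -1.7593


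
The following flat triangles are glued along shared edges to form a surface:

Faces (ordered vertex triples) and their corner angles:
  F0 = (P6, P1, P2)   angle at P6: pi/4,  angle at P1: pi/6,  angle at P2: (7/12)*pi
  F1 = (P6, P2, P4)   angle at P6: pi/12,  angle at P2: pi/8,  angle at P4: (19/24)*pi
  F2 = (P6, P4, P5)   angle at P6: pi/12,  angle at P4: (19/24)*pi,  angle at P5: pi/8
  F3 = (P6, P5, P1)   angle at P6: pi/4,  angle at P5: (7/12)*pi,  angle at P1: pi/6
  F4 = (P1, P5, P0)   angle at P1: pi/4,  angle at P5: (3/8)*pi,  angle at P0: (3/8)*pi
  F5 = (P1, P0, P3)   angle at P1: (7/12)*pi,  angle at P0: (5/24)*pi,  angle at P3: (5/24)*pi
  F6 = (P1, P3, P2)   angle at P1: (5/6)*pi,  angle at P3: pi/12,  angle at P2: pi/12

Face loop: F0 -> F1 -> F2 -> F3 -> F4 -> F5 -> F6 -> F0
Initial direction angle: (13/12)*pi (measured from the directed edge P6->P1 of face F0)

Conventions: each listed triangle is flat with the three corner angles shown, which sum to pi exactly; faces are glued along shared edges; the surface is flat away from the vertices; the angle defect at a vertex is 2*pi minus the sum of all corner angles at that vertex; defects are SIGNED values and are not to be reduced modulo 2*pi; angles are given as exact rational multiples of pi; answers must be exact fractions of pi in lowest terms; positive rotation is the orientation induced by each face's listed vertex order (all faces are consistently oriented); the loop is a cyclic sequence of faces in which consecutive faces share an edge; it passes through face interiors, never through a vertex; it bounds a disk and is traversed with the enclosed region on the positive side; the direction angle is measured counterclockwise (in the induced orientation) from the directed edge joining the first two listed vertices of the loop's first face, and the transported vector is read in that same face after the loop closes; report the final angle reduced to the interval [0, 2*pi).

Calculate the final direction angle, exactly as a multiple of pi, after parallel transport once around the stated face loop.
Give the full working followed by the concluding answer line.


enclosed vertex P1: corner angles sum to 2*pi, defect = 2*pi - 2*pi = 0
enclosed vertex P6: corner angles sum to (2/3)*pi, defect = 2*pi - (2/3)*pi = (4/3)*pi
transport around the loop rotates by the sum of enclosed defects; add to the initial angle mod 2*pi
final angle = (13/12)*pi + (4/3)*pi = (5/12)*pi (mod 2*pi)

Answer: final direction angle = (5/12)*pi


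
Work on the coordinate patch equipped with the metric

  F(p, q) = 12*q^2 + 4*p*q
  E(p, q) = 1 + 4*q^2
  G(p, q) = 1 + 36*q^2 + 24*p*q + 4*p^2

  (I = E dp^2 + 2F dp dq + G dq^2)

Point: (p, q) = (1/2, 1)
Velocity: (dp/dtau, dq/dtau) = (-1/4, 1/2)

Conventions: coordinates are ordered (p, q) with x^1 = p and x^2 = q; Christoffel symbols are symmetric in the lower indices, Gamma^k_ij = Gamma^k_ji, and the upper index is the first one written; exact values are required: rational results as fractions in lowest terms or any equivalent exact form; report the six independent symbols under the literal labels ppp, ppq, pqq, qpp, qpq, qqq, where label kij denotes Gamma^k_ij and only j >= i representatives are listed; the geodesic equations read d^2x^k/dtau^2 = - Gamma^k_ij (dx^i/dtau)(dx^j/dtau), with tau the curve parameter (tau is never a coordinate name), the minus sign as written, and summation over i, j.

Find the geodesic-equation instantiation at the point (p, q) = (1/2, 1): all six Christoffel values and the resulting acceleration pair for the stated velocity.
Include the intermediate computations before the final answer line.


E = 5, F = 14, G = 50 at the point
E_p = 0, E_q = 8, F_p = 4, F_q = 26, G_p = 28, G_q = 84
EG - F^2 = 54;  g^inv = (1/54) * [[50, -14], [-14, 5]]
first-kind symbols [ij,l] = (1/2)(d_i g_jl + d_j g_il - d_l g_ij): [pp,p] = E_p/2 = 0, [pp,q] = F_p - E_q/2 = 0, [pq,p] = E_q/2 = 4, [pq,q] = G_p/2 = 14, [qq,p] = F_q - G_p/2 = 12, [qq,q] = G_q/2 = 42
Gamma^p_ij = (G*[ij,p] - F*[ij,q])/(EG - F^2), Gamma^q_ij = (E*[ij,q] - F*[ij,p])/(EG - F^2)
Gamma_ppp = 0, Gamma_ppq = 2/27, Gamma_pqq = 2/9, Gamma_qpp = 0, Gamma_qpq = 7/27, Gamma_qqq = 7/9
d^2p/dtau^2 = -(Gamma_ppp*(-1/4)^2 + 2*Gamma_ppq*(-1/4)*(1/2) + Gamma_pqq*(1/2)^2) = -1/27
d^2q/dtau^2 = -(Gamma_qpp*(-1/4)^2 + 2*Gamma_qpq*(-1/4)*(1/2) + Gamma_qqq*(1/2)^2) = -7/54

Answer: Gamma_ppp = 0, Gamma_ppq = 2/27, Gamma_pqq = 2/9, Gamma_qpp = 0, Gamma_qpq = 7/27, Gamma_qqq = 7/9; accelerations (d^2p/dtau^2, d^2q/dtau^2) = (-1/27, -7/54)


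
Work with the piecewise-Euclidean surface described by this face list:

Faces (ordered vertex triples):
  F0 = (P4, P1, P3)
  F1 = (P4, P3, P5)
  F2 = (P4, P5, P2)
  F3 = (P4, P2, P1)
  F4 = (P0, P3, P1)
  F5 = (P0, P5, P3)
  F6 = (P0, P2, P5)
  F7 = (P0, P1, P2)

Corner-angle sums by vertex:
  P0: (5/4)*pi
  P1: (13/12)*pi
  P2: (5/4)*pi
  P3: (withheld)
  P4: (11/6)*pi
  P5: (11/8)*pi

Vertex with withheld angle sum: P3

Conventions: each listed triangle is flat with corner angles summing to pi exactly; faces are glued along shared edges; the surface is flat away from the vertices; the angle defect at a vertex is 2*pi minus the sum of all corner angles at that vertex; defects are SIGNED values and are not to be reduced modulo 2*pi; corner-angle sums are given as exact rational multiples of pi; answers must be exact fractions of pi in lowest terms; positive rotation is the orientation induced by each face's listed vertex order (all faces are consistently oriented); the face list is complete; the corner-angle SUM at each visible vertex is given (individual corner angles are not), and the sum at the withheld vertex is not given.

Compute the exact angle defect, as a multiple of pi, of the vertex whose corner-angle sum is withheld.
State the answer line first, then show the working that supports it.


Answer: defect(P3) = (19/24)*pi

V = 6, E = 12, F = 8; chi = V - E + F = 2
Gauss-Bonnet: total defect = 2*pi*chi = 4*pi; visible defects sum to (77/24)*pi


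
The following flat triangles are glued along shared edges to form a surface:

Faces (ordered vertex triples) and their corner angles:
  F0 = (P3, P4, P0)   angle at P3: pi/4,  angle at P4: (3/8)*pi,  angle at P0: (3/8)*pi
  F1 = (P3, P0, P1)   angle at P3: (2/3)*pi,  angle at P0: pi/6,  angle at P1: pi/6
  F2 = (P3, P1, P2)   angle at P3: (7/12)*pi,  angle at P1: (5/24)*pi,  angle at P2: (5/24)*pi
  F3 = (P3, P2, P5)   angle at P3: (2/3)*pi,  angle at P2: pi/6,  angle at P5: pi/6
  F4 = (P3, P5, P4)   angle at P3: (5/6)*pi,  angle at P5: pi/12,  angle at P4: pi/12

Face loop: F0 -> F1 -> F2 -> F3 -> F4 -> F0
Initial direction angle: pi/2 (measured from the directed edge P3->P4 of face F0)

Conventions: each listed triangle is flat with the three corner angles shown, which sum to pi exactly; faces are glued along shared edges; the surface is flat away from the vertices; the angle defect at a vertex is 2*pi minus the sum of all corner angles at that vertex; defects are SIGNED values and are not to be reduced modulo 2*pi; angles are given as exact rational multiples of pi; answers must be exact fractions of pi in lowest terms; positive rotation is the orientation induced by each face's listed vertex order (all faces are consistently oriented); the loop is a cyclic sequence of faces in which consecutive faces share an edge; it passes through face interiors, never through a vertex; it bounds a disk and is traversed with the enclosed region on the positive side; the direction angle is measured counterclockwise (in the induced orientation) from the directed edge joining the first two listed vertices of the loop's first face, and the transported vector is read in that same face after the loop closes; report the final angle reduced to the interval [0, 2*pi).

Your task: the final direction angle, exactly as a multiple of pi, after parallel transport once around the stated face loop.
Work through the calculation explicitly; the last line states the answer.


enclosed vertex P3: corner angles sum to 3*pi, defect = 2*pi - 3*pi = -pi
adding the enclosed defects to the starting angle (mod 2*pi, induced orientation) gives the holonomy
final angle = pi/2 - pi = (3/2)*pi (mod 2*pi)

Answer: final direction angle = (3/2)*pi


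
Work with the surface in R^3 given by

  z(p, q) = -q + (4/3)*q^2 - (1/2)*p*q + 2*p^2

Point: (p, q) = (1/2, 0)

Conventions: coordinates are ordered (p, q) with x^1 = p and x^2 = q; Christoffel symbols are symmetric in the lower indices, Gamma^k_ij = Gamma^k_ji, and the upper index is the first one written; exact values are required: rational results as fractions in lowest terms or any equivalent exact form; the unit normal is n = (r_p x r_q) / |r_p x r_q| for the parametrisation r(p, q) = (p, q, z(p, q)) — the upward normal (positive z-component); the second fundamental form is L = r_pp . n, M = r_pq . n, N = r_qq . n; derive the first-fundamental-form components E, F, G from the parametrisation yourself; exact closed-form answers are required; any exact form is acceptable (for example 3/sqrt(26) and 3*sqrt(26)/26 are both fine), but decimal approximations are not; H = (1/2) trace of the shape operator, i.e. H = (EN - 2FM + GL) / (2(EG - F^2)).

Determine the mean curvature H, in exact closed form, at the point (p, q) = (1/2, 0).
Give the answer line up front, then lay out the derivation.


Answer: H = 2024*sqrt(105)/33075

z_p = 2, z_q = -5/4, z_pp = 4, z_pq = -1/2, z_qq = 8/3
E = 5, F = -5/2, G = 41/16; answer radicand W^2 = 105/16
unnormalised second-form numerators: l = 4, m = -1/2, n = 8/3; L = l/sqrt(105/16), and similarly M = m/sqrt(W^2), N = n/sqrt(W^2)
H = (E*n - 2*F*m + G*l) / (2*(EG - F^2)*sqrt(W^2)); E*n - 2*F*m + G*l = 253/12, EG - F^2 = 105/16, so H = (506/315)/sqrt(105/16)


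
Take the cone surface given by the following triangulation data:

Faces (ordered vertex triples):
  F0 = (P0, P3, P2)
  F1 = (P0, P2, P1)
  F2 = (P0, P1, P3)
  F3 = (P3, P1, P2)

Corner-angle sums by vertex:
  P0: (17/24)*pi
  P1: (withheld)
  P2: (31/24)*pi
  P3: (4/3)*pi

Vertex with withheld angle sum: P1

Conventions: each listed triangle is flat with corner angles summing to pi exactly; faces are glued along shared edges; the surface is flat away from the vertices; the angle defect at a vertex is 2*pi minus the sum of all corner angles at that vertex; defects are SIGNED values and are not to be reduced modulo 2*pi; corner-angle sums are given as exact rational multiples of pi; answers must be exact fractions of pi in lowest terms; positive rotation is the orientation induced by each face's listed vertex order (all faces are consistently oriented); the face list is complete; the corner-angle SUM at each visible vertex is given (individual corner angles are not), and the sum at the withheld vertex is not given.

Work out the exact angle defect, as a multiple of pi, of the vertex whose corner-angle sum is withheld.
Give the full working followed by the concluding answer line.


V = 4, E = 6, F = 4; chi = V - E + F = 2
Gauss-Bonnet: total defect = 2*pi*chi = 4*pi; visible defects sum to (8/3)*pi

Answer: defect(P1) = (4/3)*pi
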